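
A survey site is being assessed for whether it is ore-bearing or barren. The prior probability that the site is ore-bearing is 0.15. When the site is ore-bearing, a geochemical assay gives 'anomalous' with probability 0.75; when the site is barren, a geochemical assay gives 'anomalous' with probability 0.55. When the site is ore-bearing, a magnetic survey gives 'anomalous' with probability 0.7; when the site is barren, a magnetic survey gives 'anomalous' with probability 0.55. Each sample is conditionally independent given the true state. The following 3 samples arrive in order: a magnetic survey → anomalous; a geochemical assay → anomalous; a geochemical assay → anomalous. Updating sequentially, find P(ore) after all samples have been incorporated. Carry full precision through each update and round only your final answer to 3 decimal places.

0.295

After a magnetic survey='anomalous': P(ore) = 0.7·0.1500 / (0.7·0.1500 + 0.55·0.8500) ≈ 0.1834
After a geochemical assay='anomalous': P(ore) = 0.75·0.1834 / (0.75·0.1834 + 0.55·0.8166) ≈ 0.2345
After a geochemical assay='anomalous': P(ore) = 0.75·0.2345 / (0.75·0.2345 + 0.55·0.7655) ≈ 0.2946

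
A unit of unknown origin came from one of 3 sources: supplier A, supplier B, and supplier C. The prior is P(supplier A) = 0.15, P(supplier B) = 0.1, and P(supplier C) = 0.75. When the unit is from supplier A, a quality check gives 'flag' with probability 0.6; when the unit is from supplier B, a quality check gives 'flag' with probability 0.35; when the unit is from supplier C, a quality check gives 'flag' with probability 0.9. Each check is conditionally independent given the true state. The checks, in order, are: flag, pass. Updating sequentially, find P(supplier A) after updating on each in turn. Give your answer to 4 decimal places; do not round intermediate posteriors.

After 'flag': normaliser = 0.6·0.1500 + 0.35·0.1000 + 0.9·0.7500; P(supplier A) ≈ 0.1125, P(supplier B) ≈ 0.0437, P(supplier C) ≈ 0.8438
After 'pass': normaliser = 0.4·0.1125 + 0.65·0.0437 + 0.1·0.8438; P(supplier A) ≈ 0.2851, P(supplier B) ≈ 0.1802, P(supplier C) ≈ 0.5347

0.2851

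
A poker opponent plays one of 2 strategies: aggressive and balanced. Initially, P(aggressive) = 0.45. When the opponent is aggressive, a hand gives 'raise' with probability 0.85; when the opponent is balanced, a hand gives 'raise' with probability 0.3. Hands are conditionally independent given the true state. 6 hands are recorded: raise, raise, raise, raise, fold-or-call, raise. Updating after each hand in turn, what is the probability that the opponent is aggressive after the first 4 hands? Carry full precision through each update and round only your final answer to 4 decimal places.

After 'raise': P(aggressive) = 0.85·0.4500 / (0.85·0.4500 + 0.3·0.5500) ≈ 0.6986
After 'raise': P(aggressive) = 0.85·0.6986 / (0.85·0.6986 + 0.3·0.3014) ≈ 0.8679
After 'raise': P(aggressive) = 0.85·0.8679 / (0.85·0.8679 + 0.3·0.1321) ≈ 0.9490
After 'raise': P(aggressive) = 0.85·0.9490 / (0.85·0.9490 + 0.3·0.0510) ≈ 0.9814

0.9814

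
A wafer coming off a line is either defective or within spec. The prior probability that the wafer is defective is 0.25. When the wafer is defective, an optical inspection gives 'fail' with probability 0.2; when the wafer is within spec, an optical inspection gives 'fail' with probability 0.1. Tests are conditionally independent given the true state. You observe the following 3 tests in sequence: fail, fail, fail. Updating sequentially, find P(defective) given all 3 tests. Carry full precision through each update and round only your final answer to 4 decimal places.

Each posterior becomes the prior for the next update.
After 'fail': P(defective) = 0.2·0.2500 / (0.2·0.2500 + 0.1·0.7500) ≈ 0.4000
After 'fail': P(defective) = 0.2·0.4000 / (0.2·0.4000 + 0.1·0.6000) ≈ 0.5714
After 'fail': P(defective) = 0.2·0.5714 / (0.2·0.5714 + 0.1·0.4286) ≈ 0.7273

0.7273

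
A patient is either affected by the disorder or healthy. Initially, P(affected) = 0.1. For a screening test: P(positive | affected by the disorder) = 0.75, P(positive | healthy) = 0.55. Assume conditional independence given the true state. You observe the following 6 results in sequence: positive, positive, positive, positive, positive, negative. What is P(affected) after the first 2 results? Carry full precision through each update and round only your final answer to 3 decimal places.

Apply Bayes' rule sequentially, carrying P(affected) forward.
After 'positive': P(affected) = 0.75·0.1000 / (0.75·0.1000 + 0.55·0.9000) ≈ 0.1316
After 'positive': P(affected) = 0.75·0.1316 / (0.75·0.1316 + 0.55·0.8684) ≈ 0.1712

0.171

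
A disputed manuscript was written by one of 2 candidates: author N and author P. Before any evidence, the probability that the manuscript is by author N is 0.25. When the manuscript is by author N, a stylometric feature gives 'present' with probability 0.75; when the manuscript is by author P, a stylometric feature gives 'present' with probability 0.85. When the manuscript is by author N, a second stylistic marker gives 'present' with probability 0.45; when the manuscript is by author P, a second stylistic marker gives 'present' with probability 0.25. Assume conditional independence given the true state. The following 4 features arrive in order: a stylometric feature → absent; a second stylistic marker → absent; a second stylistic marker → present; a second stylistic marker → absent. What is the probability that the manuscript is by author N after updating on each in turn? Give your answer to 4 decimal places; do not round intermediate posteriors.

After a stylometric feature='absent': P(author N) = 0.25·0.2500 / (0.25·0.2500 + 0.15·0.7500) ≈ 0.3571
After a second stylistic marker='absent': P(author N) = 0.55·0.3571 / (0.55·0.3571 + 0.75·0.6429) ≈ 0.2895
After a second stylistic marker='present': P(author N) = 0.45·0.2895 / (0.45·0.2895 + 0.25·0.7105) ≈ 0.4231
After a second stylistic marker='absent': P(author N) = 0.55·0.4231 / (0.55·0.4231 + 0.75·0.5769) ≈ 0.3497

0.3497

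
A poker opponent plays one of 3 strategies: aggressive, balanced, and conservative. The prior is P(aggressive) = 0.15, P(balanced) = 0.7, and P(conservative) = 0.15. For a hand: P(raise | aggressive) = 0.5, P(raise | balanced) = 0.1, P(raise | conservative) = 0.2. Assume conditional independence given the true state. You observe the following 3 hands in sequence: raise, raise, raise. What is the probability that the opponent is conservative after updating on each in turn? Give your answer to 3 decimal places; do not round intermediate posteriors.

After 'raise': normaliser = 0.5·0.1500 + 0.1·0.7000 + 0.2·0.1500; P(aggressive) ≈ 0.4286, P(balanced) ≈ 0.4000, P(conservative) ≈ 0.1714
After 'raise': normaliser = 0.5·0.4286 + 0.1·0.4000 + 0.2·0.1714; P(aggressive) ≈ 0.7426, P(balanced) ≈ 0.1386, P(conservative) ≈ 0.1188
After 'raise': normaliser = 0.5·0.7426 + 0.1·0.1386 + 0.2·0.1188; P(aggressive) ≈ 0.9080, P(balanced) ≈ 0.0339, P(conservative) ≈ 0.0581

0.058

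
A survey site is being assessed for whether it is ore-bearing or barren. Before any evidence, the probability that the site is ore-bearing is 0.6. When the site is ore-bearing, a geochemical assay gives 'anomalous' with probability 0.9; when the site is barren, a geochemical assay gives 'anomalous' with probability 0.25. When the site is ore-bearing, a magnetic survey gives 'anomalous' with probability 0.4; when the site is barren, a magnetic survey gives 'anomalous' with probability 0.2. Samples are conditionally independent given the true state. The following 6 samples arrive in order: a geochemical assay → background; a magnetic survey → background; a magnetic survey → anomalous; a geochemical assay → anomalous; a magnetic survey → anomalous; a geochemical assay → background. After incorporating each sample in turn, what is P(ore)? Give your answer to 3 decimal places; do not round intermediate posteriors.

Each posterior becomes the prior for the next update.
After a geochemical assay='background': P(ore) = 0.1·0.6000 / (0.1·0.6000 + 0.75·0.4000) ≈ 0.1667
After a magnetic survey='background': P(ore) = 0.6·0.1667 / (0.6·0.1667 + 0.8·0.8333) ≈ 0.1304
After a magnetic survey='anomalous': P(ore) = 0.4·0.1304 / (0.4·0.1304 + 0.2·0.8696) ≈ 0.2308
After a geochemical assay='anomalous': P(ore) = 0.9·0.2308 / (0.9·0.2308 + 0.25·0.7692) ≈ 0.5192
After a magnetic survey='anomalous': P(ore) = 0.4·0.5192 / (0.4·0.5192 + 0.2·0.4808) ≈ 0.6835
After a geochemical assay='background': P(ore) = 0.1·0.6835 / (0.1·0.6835 + 0.75·0.3165) ≈ 0.2236

0.224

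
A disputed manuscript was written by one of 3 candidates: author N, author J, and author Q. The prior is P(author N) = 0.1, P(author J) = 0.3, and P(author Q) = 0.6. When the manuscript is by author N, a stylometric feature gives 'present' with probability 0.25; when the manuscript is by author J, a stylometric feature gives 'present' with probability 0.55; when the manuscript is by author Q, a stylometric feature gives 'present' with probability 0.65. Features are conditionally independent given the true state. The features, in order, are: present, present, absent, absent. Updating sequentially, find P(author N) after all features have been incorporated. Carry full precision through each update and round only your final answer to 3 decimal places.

Each posterior becomes the prior for the next update.
After 'present': normaliser = 0.25·0.1000 + 0.55·0.3000 + 0.65·0.6000; P(author N) ≈ 0.0431, P(author J) ≈ 0.2845, P(author Q) ≈ 0.6724
After 'present': normaliser = 0.25·0.0431 + 0.55·0.2845 + 0.65·0.6724; P(author N) ≈ 0.0178, P(author J) ≈ 0.2589, P(author Q) ≈ 0.7233
After 'absent': normaliser = 0.75·0.0178 + 0.45·0.2589 + 0.35·0.7233; P(author N) ≈ 0.0349, P(author J) ≈ 0.3042, P(author Q) ≈ 0.6609
After 'absent': normaliser = 0.75·0.0349 + 0.45·0.3042 + 0.35·0.6609; P(author N) ≈ 0.0664, P(author J) ≈ 0.3471, P(author Q) ≈ 0.5865

0.066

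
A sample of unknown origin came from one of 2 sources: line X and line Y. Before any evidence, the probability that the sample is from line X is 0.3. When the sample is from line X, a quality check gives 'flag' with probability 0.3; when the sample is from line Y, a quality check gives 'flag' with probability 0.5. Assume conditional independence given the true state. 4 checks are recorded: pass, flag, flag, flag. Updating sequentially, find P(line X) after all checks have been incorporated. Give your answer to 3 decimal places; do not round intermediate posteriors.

Apply Bayes' rule sequentially, carrying P(line X) forward.
After 'pass': P(line X) = 0.7·0.3000 / (0.7·0.3000 + 0.5·0.7000) ≈ 0.3750
After 'flag': P(line X) = 0.3·0.3750 / (0.3·0.3750 + 0.5·0.6250) ≈ 0.2647
After 'flag': P(line X) = 0.3·0.2647 / (0.3·0.2647 + 0.5·0.7353) ≈ 0.1776
After 'flag': P(line X) = 0.3·0.1776 / (0.3·0.1776 + 0.5·0.8224) ≈ 0.1147

0.115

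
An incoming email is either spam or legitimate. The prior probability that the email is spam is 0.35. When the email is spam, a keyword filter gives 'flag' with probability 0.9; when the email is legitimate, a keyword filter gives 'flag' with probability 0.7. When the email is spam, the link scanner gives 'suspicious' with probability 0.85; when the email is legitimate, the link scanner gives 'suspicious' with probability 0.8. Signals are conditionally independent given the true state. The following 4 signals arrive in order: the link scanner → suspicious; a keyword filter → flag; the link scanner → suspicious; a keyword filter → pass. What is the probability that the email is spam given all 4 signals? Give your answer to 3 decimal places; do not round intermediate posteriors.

0.207

After the link scanner='suspicious': P(spam) = 0.85·0.3500 / (0.85·0.3500 + 0.8·0.6500) ≈ 0.3639
After a keyword filter='flag': P(spam) = 0.9·0.3639 / (0.9·0.3639 + 0.7·0.6361) ≈ 0.4238
After the link scanner='suspicious': P(spam) = 0.85·0.4238 / (0.85·0.4238 + 0.8·0.5762) ≈ 0.4387
After a keyword filter='pass': P(spam) = 0.1·0.4387 / (0.1·0.4387 + 0.3·0.5613) ≈ 0.2067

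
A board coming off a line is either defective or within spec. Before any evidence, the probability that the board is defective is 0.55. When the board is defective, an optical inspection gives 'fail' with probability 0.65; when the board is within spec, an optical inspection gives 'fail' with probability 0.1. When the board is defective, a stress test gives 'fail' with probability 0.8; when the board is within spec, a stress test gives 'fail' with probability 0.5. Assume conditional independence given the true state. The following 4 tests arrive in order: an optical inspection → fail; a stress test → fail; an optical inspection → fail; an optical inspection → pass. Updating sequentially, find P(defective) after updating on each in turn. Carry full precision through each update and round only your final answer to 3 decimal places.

0.970

Each posterior becomes the prior for the next update.
After an optical inspection='fail': P(defective) = 0.65·0.5500 / (0.65·0.5500 + 0.1·0.4500) ≈ 0.8882
After a stress test='fail': P(defective) = 0.8·0.8882 / (0.8·0.8882 + 0.5·0.1118) ≈ 0.9271
After an optical inspection='fail': P(defective) = 0.65·0.9271 / (0.65·0.9271 + 0.1·0.0729) ≈ 0.9880
After an optical inspection='pass': P(defective) = 0.35·0.9880 / (0.35·0.9880 + 0.9·0.0120) ≈ 0.9698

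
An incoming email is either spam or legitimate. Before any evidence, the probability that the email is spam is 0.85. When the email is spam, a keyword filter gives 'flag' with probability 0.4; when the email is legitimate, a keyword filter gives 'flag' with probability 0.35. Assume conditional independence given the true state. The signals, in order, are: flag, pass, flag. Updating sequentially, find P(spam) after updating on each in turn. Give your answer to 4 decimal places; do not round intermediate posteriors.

After 'flag': P(spam) = 0.4·0.8500 / (0.4·0.8500 + 0.35·0.1500) ≈ 0.8662
After 'pass': P(spam) = 0.6·0.8662 / (0.6·0.8662 + 0.65·0.1338) ≈ 0.8567
After 'flag': P(spam) = 0.4·0.8567 / (0.4·0.8567 + 0.35·0.1433) ≈ 0.8723

0.8723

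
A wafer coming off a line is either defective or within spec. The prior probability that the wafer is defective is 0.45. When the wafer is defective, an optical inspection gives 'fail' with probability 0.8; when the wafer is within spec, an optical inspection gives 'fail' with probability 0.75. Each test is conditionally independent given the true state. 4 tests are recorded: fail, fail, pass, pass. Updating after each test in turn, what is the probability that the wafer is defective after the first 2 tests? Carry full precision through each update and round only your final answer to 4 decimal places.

After 'fail': P(defective) = 0.8·0.4500 / (0.8·0.4500 + 0.75·0.5500) ≈ 0.4660
After 'fail': P(defective) = 0.8·0.4660 / (0.8·0.4660 + 0.75·0.5340) ≈ 0.4821

0.4821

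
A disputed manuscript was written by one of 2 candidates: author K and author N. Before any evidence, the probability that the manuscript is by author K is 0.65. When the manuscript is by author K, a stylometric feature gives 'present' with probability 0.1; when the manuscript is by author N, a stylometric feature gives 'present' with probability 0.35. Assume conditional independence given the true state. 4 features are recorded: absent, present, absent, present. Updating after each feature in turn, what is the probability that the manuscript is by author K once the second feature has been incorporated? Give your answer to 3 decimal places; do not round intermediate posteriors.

After 'absent': P(author K) = 0.9·0.6500 / (0.9·0.6500 + 0.65·0.3500) ≈ 0.7200
After 'present': P(author K) = 0.1·0.7200 / (0.1·0.7200 + 0.35·0.2800) ≈ 0.4235

0.424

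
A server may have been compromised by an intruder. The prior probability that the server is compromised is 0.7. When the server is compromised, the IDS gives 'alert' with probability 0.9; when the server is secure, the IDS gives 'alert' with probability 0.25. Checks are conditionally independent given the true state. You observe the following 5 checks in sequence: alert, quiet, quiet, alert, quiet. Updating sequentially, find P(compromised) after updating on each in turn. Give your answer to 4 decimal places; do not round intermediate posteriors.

0.0669

After 'alert': P(compromised) = 0.9·0.7000 / (0.9·0.7000 + 0.25·0.3000) ≈ 0.8936
After 'quiet': P(compromised) = 0.1·0.8936 / (0.1·0.8936 + 0.75·0.1064) ≈ 0.5283
After 'quiet': P(compromised) = 0.1·0.5283 / (0.1·0.5283 + 0.75·0.4717) ≈ 0.1299
After 'alert': P(compromised) = 0.9·0.1299 / (0.9·0.1299 + 0.25·0.8701) ≈ 0.3496
After 'quiet': P(compromised) = 0.1·0.3496 / (0.1·0.3496 + 0.75·0.6504) ≈ 0.0669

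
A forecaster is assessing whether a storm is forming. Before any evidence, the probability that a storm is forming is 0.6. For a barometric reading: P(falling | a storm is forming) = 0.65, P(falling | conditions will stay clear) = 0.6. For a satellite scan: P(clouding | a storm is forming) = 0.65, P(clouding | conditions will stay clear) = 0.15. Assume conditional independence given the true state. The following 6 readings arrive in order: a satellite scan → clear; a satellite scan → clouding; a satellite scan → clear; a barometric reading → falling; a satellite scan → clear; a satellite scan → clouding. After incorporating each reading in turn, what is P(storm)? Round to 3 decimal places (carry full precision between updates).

After a satellite scan='clear': P(storm) = 0.35·0.6000 / (0.35·0.6000 + 0.85·0.4000) ≈ 0.3818
After a satellite scan='clouding': P(storm) = 0.65·0.3818 / (0.65·0.3818 + 0.15·0.6182) ≈ 0.7280
After a satellite scan='clear': P(storm) = 0.35·0.7280 / (0.35·0.7280 + 0.85·0.2720) ≈ 0.5243
After a barometric reading='falling': P(storm) = 0.65·0.5243 / (0.65·0.5243 + 0.6·0.4757) ≈ 0.5442
After a satellite scan='clear': P(storm) = 0.35·0.5442 / (0.35·0.5442 + 0.85·0.4558) ≈ 0.3296
After a satellite scan='clouding': P(storm) = 0.65·0.3296 / (0.65·0.3296 + 0.15·0.6704) ≈ 0.6805

0.681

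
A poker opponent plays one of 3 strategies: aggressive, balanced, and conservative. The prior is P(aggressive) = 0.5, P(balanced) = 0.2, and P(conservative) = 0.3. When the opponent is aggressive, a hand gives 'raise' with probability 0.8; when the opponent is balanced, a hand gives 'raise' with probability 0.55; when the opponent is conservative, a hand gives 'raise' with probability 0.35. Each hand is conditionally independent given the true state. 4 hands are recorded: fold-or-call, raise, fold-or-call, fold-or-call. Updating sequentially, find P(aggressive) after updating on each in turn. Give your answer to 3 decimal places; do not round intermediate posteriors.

After 'fold-or-call': normaliser = 0.2·0.5000 + 0.45·0.2000 + 0.65·0.3000; P(aggressive) ≈ 0.2597, P(balanced) ≈ 0.2338, P(conservative) ≈ 0.5065
After 'raise': normaliser = 0.8·0.2597 + 0.55·0.2338 + 0.35·0.5065; P(aggressive) ≈ 0.4046, P(balanced) ≈ 0.2503, P(conservative) ≈ 0.3451
After 'fold-or-call': normaliser = 0.2·0.4046 + 0.45·0.2503 + 0.65·0.3451; P(aggressive) ≈ 0.1936, P(balanced) ≈ 0.2696, P(conservative) ≈ 0.5368
After 'fold-or-call': normaliser = 0.2·0.1936 + 0.45·0.2696 + 0.65·0.5368; P(aggressive) ≈ 0.0761, P(balanced) ≈ 0.2383, P(conservative) ≈ 0.6856

0.076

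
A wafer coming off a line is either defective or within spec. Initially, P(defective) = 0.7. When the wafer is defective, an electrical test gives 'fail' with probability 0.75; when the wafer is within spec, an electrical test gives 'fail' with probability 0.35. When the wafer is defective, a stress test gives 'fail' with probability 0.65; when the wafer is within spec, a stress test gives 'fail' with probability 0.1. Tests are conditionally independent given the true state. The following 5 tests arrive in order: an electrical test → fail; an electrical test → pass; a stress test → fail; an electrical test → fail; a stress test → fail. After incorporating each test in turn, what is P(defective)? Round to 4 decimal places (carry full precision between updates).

0.9943

After an electrical test='fail': P(defective) = 0.75·0.7000 / (0.75·0.7000 + 0.35·0.3000) ≈ 0.8333
After an electrical test='pass': P(defective) = 0.25·0.8333 / (0.25·0.8333 + 0.65·0.1667) ≈ 0.6579
After a stress test='fail': P(defective) = 0.65·0.6579 / (0.65·0.6579 + 0.1·0.3421) ≈ 0.9259
After an electrical test='fail': P(defective) = 0.75·0.9259 / (0.75·0.9259 + 0.35·0.0741) ≈ 0.9640
After a stress test='fail': P(defective) = 0.65·0.9640 / (0.65·0.9640 + 0.1·0.0360) ≈ 0.9943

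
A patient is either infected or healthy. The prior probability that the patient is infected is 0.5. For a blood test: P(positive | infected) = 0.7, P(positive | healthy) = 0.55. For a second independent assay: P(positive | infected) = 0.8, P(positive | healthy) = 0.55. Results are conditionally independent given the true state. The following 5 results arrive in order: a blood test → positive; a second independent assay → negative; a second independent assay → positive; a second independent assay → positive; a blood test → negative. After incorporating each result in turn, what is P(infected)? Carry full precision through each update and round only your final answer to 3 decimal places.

0.444

After a blood test='positive': P(infected) = 0.7·0.5000 / (0.7·0.5000 + 0.55·0.5000) ≈ 0.5600
After a second independent assay='negative': P(infected) = 0.2·0.5600 / (0.2·0.5600 + 0.45·0.4400) ≈ 0.3613
After a second independent assay='positive': P(infected) = 0.8·0.3613 / (0.8·0.3613 + 0.55·0.6387) ≈ 0.4514
After a second independent assay='positive': P(infected) = 0.8·0.4514 / (0.8·0.4514 + 0.55·0.5486) ≈ 0.5448
After a blood test='negative': P(infected) = 0.3·0.5448 / (0.3·0.5448 + 0.45·0.4552) ≈ 0.4438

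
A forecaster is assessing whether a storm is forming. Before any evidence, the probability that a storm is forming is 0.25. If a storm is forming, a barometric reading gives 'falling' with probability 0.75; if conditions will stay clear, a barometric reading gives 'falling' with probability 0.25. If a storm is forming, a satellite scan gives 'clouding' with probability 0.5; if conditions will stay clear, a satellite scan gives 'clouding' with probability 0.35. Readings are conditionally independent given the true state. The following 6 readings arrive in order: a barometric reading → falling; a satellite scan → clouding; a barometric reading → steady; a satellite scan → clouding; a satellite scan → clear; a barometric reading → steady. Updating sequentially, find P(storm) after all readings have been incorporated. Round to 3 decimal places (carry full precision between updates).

0.149

Apply Bayes' rule sequentially, carrying P(storm) forward.
After a barometric reading='falling': P(storm) = 0.75·0.2500 / (0.75·0.2500 + 0.25·0.7500) ≈ 0.5000
After a satellite scan='clouding': P(storm) = 0.5·0.5000 / (0.5·0.5000 + 0.35·0.5000) ≈ 0.5882
After a barometric reading='steady': P(storm) = 0.25·0.5882 / (0.25·0.5882 + 0.75·0.4118) ≈ 0.3226
After a satellite scan='clouding': P(storm) = 0.5·0.3226 / (0.5·0.3226 + 0.35·0.6774) ≈ 0.4049
After a satellite scan='clear': P(storm) = 0.5·0.4049 / (0.5·0.4049 + 0.65·0.5951) ≈ 0.3435
After a barometric reading='steady': P(storm) = 0.25·0.3435 / (0.25·0.3435 + 0.75·0.6565) ≈ 0.1485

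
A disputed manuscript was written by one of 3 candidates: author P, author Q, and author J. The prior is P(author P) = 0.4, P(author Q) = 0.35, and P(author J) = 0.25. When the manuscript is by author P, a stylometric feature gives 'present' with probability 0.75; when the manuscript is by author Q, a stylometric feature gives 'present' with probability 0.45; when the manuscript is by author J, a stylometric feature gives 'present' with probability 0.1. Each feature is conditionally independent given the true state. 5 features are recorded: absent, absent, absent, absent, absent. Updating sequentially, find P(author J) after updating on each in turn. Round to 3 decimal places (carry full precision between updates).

Each posterior becomes the prior for the next update.
After 'absent': normaliser = 0.25·0.4000 + 0.55·0.3500 + 0.9·0.2500; P(author P) ≈ 0.1932, P(author Q) ≈ 0.3720, P(author J) ≈ 0.4348
After 'absent': normaliser = 0.25·0.1932 + 0.55·0.3720 + 0.9·0.4348; P(author P) ≈ 0.0750, P(author Q) ≈ 0.3176, P(author J) ≈ 0.6074
After 'absent': normaliser = 0.25·0.0750 + 0.55·0.3176 + 0.9·0.6074; P(author P) ≈ 0.0253, P(author Q) ≈ 0.2360, P(author J) ≈ 0.7387
After 'absent': normaliser = 0.25·0.0253 + 0.55·0.2360 + 0.9·0.7387; P(author P) ≈ 0.0079, P(author Q) ≈ 0.1621, P(author J) ≈ 0.8300
After 'absent': normaliser = 0.25·0.0079 + 0.55·0.1621 + 0.9·0.8300; P(author P) ≈ 0.0024, P(author Q) ≈ 0.1064, P(author J) ≈ 0.8913

0.891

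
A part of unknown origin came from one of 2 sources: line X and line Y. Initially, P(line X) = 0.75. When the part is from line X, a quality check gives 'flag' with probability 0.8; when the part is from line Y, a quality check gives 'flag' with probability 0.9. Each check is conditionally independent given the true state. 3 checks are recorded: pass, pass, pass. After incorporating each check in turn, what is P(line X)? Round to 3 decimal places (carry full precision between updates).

Apply Bayes' rule sequentially, carrying P(line X) forward.
After 'pass': P(line X) = 0.2·0.7500 / (0.2·0.7500 + 0.1·0.2500) ≈ 0.8571
After 'pass': P(line X) = 0.2·0.8571 / (0.2·0.8571 + 0.1·0.1429) ≈ 0.9231
After 'pass': P(line X) = 0.2·0.9231 / (0.2·0.9231 + 0.1·0.0769) ≈ 0.9600

0.960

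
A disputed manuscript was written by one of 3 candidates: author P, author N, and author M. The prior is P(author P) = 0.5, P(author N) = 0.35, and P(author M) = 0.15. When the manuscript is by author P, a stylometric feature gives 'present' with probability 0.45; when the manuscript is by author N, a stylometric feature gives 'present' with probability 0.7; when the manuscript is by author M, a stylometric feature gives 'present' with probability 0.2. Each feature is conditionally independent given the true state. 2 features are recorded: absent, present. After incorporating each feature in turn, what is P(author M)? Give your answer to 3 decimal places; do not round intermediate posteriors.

After 'absent': normaliser = 0.55·0.5000 + 0.3·0.3500 + 0.8·0.1500; P(author P) ≈ 0.5500, P(author N) ≈ 0.2100, P(author M) ≈ 0.2400
After 'present': normaliser = 0.45·0.5500 + 0.7·0.2100 + 0.2·0.2400; P(author P) ≈ 0.5593, P(author N) ≈ 0.3322, P(author M) ≈ 0.1085

0.108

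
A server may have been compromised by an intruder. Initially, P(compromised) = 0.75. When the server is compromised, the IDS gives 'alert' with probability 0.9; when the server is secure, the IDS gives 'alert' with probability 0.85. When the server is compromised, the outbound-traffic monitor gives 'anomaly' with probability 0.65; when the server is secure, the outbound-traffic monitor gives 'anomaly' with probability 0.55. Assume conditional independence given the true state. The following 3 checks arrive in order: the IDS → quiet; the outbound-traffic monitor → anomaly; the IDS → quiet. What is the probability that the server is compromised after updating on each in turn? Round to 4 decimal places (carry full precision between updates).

Each posterior becomes the prior for the next update.
After the IDS='quiet': P(compromised) = 0.1·0.7500 / (0.1·0.7500 + 0.15·0.2500) ≈ 0.6667
After the outbound-traffic monitor='anomaly': P(compromised) = 0.65·0.6667 / (0.65·0.6667 + 0.55·0.3333) ≈ 0.7027
After the IDS='quiet': P(compromised) = 0.1·0.7027 / (0.1·0.7027 + 0.15·0.2973) ≈ 0.6118

0.6118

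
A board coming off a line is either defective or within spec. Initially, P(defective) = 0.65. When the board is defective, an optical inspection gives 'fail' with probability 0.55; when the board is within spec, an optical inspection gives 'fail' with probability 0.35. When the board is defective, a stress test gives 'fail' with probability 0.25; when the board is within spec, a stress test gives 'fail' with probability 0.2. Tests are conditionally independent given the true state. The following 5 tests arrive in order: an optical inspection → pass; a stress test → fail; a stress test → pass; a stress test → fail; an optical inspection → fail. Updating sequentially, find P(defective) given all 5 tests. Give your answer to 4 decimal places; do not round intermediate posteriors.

After an optical inspection='pass': P(defective) = 0.45·0.6500 / (0.45·0.6500 + 0.65·0.3500) ≈ 0.5625
After a stress test='fail': P(defective) = 0.25·0.5625 / (0.25·0.5625 + 0.2·0.4375) ≈ 0.6164
After a stress test='pass': P(defective) = 0.75·0.6164 / (0.75·0.6164 + 0.8·0.3836) ≈ 0.6011
After a stress test='fail': P(defective) = 0.25·0.6011 / (0.25·0.6011 + 0.2·0.3989) ≈ 0.6532
After an optical inspection='fail': P(defective) = 0.55·0.6532 / (0.55·0.6532 + 0.35·0.3468) ≈ 0.7474

0.7474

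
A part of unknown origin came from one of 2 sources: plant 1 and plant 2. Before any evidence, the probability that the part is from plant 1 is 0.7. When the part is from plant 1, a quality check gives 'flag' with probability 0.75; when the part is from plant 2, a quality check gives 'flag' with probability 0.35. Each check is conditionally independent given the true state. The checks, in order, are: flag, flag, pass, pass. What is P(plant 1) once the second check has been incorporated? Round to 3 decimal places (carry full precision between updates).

0.915

After 'flag': P(plant 1) = 0.75·0.7000 / (0.75·0.7000 + 0.35·0.3000) ≈ 0.8333
After 'flag': P(plant 1) = 0.75·0.8333 / (0.75·0.8333 + 0.35·0.1667) ≈ 0.9146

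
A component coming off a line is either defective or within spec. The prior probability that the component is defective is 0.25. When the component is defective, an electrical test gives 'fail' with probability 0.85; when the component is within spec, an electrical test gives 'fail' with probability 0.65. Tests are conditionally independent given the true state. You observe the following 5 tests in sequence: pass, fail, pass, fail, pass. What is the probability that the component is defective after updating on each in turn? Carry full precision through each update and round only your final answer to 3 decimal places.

After 'pass': P(defective) = 0.15·0.2500 / (0.15·0.2500 + 0.35·0.7500) ≈ 0.1250
After 'fail': P(defective) = 0.85·0.1250 / (0.85·0.1250 + 0.65·0.8750) ≈ 0.1574
After 'pass': P(defective) = 0.15·0.1574 / (0.15·0.1574 + 0.35·0.8426) ≈ 0.0741
After 'fail': P(defective) = 0.85·0.0741 / (0.85·0.0741 + 0.65·0.9259) ≈ 0.0948
After 'pass': P(defective) = 0.15·0.0948 / (0.15·0.0948 + 0.35·0.9052) ≈ 0.0429

0.043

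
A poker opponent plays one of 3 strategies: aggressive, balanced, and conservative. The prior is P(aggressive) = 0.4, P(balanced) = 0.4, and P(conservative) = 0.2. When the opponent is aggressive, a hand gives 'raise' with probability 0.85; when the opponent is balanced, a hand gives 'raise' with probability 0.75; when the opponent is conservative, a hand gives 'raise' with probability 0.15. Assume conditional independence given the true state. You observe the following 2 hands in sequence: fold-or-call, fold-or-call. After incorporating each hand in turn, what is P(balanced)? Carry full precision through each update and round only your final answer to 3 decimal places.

0.140

After 'fold-or-call': normaliser = 0.15·0.4000 + 0.25·0.4000 + 0.85·0.2000; P(aggressive) ≈ 0.1818, P(balanced) ≈ 0.3030, P(conservative) ≈ 0.5152
After 'fold-or-call': normaliser = 0.15·0.1818 + 0.25·0.3030 + 0.85·0.5152; P(aggressive) ≈ 0.0504, P(balanced) ≈ 0.1401, P(conservative) ≈ 0.8095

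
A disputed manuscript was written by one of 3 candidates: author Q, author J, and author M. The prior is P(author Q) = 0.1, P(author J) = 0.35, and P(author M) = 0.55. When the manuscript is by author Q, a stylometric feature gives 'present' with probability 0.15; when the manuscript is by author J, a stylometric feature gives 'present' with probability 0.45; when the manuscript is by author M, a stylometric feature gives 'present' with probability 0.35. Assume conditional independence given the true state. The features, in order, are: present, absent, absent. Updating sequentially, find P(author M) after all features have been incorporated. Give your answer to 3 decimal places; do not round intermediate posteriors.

Each posterior becomes the prior for the next update.
After 'present': normaliser = 0.15·0.1000 + 0.45·0.3500 + 0.35·0.5500; P(author Q) ≈ 0.0411, P(author J) ≈ 0.4315, P(author M) ≈ 0.5274
After 'absent': normaliser = 0.85·0.0411 + 0.55·0.4315 + 0.65·0.5274; P(author Q) ≈ 0.0568, P(author J) ≈ 0.3859, P(author M) ≈ 0.5573
After 'absent': normaliser = 0.85·0.0568 + 0.55·0.3859 + 0.65·0.5573; P(author Q) ≈ 0.0775, P(author J) ≈ 0.3408, P(author M) ≈ 0.5817

0.582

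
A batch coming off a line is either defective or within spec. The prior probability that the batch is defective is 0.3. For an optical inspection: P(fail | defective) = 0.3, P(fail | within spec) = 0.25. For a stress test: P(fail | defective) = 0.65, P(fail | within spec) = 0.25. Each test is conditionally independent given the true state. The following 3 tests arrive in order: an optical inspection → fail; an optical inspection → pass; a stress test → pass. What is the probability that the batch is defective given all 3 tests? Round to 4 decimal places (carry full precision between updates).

Apply Bayes' rule sequentially, carrying P(defective) forward.
After an optical inspection='fail': P(defective) = 0.3·0.3000 / (0.3·0.3000 + 0.25·0.7000) ≈ 0.3396
After an optical inspection='pass': P(defective) = 0.7·0.3396 / (0.7·0.3396 + 0.75·0.6604) ≈ 0.3243
After a stress test='pass': P(defective) = 0.35·0.3243 / (0.35·0.3243 + 0.75·0.6757) ≈ 0.1830

0.1830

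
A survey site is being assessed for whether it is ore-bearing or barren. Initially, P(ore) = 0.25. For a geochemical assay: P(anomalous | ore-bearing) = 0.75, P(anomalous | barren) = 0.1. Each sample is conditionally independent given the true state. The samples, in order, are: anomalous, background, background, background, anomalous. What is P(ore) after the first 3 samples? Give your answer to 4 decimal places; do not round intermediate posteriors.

0.1617

After 'anomalous': P(ore) = 0.75·0.2500 / (0.75·0.2500 + 0.1·0.7500) ≈ 0.7143
After 'background': P(ore) = 0.25·0.7143 / (0.25·0.7143 + 0.9·0.2857) ≈ 0.4098
After 'background': P(ore) = 0.25·0.4098 / (0.25·0.4098 + 0.9·0.5902) ≈ 0.1617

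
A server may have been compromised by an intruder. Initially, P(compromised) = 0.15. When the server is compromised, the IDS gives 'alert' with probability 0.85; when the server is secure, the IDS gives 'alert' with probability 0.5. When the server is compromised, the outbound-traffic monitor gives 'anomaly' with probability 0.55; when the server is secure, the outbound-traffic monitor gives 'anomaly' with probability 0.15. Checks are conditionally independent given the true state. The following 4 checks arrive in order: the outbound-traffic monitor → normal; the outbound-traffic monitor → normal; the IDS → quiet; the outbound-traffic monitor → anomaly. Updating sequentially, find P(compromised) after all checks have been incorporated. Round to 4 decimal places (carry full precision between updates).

0.0516

After the outbound-traffic monitor='normal': P(compromised) = 0.45·0.1500 / (0.45·0.1500 + 0.85·0.8500) ≈ 0.0854
After the outbound-traffic monitor='normal': P(compromised) = 0.45·0.0854 / (0.45·0.0854 + 0.85·0.9146) ≈ 0.0471
After the IDS='quiet': P(compromised) = 0.15·0.0471 / (0.15·0.0471 + 0.5·0.9529) ≈ 0.0146
After the outbound-traffic monitor='anomaly': P(compromised) = 0.55·0.0146 / (0.55·0.0146 + 0.15·0.9854) ≈ 0.0516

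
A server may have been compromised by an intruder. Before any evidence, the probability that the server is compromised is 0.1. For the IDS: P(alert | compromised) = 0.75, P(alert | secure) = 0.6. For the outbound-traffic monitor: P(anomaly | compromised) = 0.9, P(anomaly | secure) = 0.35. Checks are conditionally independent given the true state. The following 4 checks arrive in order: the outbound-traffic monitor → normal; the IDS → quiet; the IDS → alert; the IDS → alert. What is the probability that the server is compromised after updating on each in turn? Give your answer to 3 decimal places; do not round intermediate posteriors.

0.016

Apply Bayes' rule sequentially, carrying P(compromised) forward.
After the outbound-traffic monitor='normal': P(compromised) = 0.1·0.1000 / (0.1·0.1000 + 0.65·0.9000) ≈ 0.0168
After the IDS='quiet': P(compromised) = 0.25·0.0168 / (0.25·0.0168 + 0.4·0.9832) ≈ 0.0106
After the IDS='alert': P(compromised) = 0.75·0.0106 / (0.75·0.0106 + 0.6·0.9894) ≈ 0.0132
After the IDS='alert': P(compromised) = 0.75·0.0132 / (0.75·0.0132 + 0.6·0.9868) ≈ 0.0164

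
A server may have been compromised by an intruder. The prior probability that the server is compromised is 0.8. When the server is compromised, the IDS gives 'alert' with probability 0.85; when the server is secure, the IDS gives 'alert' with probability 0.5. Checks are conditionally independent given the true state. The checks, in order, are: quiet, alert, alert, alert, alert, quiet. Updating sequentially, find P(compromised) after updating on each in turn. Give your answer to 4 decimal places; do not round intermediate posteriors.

0.7504

After 'quiet': P(compromised) = 0.15·0.8000 / (0.15·0.8000 + 0.5·0.2000) ≈ 0.5455
After 'alert': P(compromised) = 0.85·0.5455 / (0.85·0.5455 + 0.5·0.4545) ≈ 0.6711
After 'alert': P(compromised) = 0.85·0.6711 / (0.85·0.6711 + 0.5·0.3289) ≈ 0.7762
After 'alert': P(compromised) = 0.85·0.7762 / (0.85·0.7762 + 0.5·0.2238) ≈ 0.8550
After 'alert': P(compromised) = 0.85·0.8550 / (0.85·0.8550 + 0.5·0.1450) ≈ 0.9093
After 'quiet': P(compromised) = 0.15·0.9093 / (0.15·0.9093 + 0.5·0.0907) ≈ 0.7504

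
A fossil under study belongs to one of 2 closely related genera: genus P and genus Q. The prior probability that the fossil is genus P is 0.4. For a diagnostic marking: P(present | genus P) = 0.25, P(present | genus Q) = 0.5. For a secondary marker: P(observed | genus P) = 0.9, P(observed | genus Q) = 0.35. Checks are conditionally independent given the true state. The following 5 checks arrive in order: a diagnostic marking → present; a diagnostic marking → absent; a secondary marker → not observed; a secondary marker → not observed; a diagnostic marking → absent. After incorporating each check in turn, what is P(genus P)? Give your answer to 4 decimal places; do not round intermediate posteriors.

0.0174

After a diagnostic marking='present': P(genus P) = 0.25·0.4000 / (0.25·0.4000 + 0.5·0.6000) ≈ 0.2500
After a diagnostic marking='absent': P(genus P) = 0.75·0.2500 / (0.75·0.2500 + 0.5·0.7500) ≈ 0.3333
After a secondary marker='not observed': P(genus P) = 0.1·0.3333 / (0.1·0.3333 + 0.65·0.6667) ≈ 0.0714
After a secondary marker='not observed': P(genus P) = 0.1·0.0714 / (0.1·0.0714 + 0.65·0.9286) ≈ 0.0117
After a diagnostic marking='absent': P(genus P) = 0.75·0.0117 / (0.75·0.0117 + 0.5·0.9883) ≈ 0.0174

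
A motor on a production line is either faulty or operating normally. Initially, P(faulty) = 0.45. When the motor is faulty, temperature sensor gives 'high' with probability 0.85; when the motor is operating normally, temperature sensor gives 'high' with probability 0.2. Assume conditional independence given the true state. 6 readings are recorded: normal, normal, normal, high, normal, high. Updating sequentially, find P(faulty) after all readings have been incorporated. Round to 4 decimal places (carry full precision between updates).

After 'normal': P(faulty) = 0.15·0.4500 / (0.15·0.4500 + 0.8·0.5500) ≈ 0.1330
After 'normal': P(faulty) = 0.15·0.1330 / (0.15·0.1330 + 0.8·0.8670) ≈ 0.0280
After 'normal': P(faulty) = 0.15·0.0280 / (0.15·0.0280 + 0.8·0.9720) ≈ 0.0054
After 'high': P(faulty) = 0.85·0.0054 / (0.85·0.0054 + 0.2·0.9946) ≈ 0.0224
After 'normal': P(faulty) = 0.15·0.0224 / (0.15·0.0224 + 0.8·0.9776) ≈ 0.0043
After 'high': P(faulty) = 0.85·0.0043 / (0.85·0.0043 + 0.2·0.9957) ≈ 0.0179

0.0179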